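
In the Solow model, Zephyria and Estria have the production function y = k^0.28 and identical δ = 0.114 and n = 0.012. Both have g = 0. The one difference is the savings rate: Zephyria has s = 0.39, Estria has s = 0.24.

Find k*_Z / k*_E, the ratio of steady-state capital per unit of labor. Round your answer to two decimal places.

Steady-state k* = [s/(n + δ)]^(1/(1−α)), so the ratio is [ (s_Z/(n + δ)_Z) / (s_E/(n + δ)_E) ]^1.3889.
s_Z/(n + δ)_Z = 0.39/0.126 = 3.0952; s_E/(n + δ)_E = 0.24/0.126 = 1.9048.
Ratio = (3.0952/1.9048)^1.3889 = 1.6249^1.3889 ≈ 1.9625

k*_Z / k*_E ≈ 1.96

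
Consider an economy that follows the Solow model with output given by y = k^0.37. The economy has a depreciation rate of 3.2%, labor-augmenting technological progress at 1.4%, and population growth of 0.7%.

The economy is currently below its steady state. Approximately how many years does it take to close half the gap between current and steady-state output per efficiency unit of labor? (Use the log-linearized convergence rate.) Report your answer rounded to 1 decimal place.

half-life ≈ 20.8 years

Near the steady state the convergence rate is λ = (1 − α)(n + g + δ).
λ = (1 − 0.37) × 0.053 = 0.63 × 0.053 = 0.03339
Half-life = ln 2 / λ = 0.6931 / 0.03339 ≈ 20.76 years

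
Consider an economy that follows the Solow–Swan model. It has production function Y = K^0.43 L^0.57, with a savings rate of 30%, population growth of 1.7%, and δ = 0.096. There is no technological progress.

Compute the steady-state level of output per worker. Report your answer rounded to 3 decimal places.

Steady state requires s·f(k) = (n + δ)·k, i.e. s·k^α = (n + δ)·k.
Rearranging, k^(1−α) = s / (n + δ).
k^0.57 = 0.30 / (0.017 + 0.096) = 0.30 / 0.113 = 2.6549
k* = 2.6549^(1/0.57) ≈ 5.5455
y* = (k*)^α = 5.5455^0.43 ≈ 2.0888

y* ≈ 2.089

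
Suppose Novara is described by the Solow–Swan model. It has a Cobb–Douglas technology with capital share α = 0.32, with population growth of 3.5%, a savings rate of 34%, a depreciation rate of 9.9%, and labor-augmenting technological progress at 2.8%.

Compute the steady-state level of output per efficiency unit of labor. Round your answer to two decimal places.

y* = 1.42

At the steady state, Δk = 0, so s·k^α = (n + g + δ)·k.
Dividing both sides by k: k^(1−α) = s / (n + g + δ).
k^0.68 = 0.34 / (0.035 + 0.028 + 0.099) = 0.34 / 0.162 = 2.0988
k* = 2.0988^(1/0.68) ≈ 2.9750
y* = (k*)^α = 2.9750^0.32 ≈ 1.4175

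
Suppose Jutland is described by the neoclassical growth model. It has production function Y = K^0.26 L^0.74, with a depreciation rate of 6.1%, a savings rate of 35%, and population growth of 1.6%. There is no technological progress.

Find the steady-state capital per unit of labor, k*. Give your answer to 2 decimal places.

In steady state, investment equals break-even investment: s·k^α = (n + δ)·k.
Dividing both sides by k: k^(1−α) = s / (n + δ).
k^0.74 = 0.35 / (0.016 + 0.061) = 0.35 / 0.077 = 4.5455
k* = 4.5455^(1/0.74) ≈ 7.7379

k* ≈ 7.74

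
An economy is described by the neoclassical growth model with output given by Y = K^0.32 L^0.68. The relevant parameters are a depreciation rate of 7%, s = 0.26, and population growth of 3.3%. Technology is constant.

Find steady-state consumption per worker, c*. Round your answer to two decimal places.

c* ≈ 1.14

In steady state, investment equals break-even investment: s·k^α = (n + δ)·k.
Dividing both sides by k: k^(1−α) = s / (n + δ).
k^0.68 = 0.26 / (0.033 + 0.070) = 0.26 / 0.103 = 2.5243
k* = 2.5243^(1/0.68) ≈ 3.9029
y* = (k*)^α = 3.9029^0.32 ≈ 1.5461
c* = (1 − s)·y* = (1 − 0.26) × 1.5461 ≈ 1.1441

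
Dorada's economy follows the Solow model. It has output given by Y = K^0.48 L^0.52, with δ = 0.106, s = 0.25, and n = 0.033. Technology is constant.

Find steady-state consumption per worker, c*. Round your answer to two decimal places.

In steady state, investment equals break-even investment: s·k^α = (n + δ)·k.
Rearranging, k^(1−α) = s / (n + δ).
k^0.52 = 0.25 / (0.033 + 0.106) = 0.25 / 0.139 = 1.7986
k* = 1.7986^(1/0.52) ≈ 3.0921
y* = (k*)^α = 3.0921^0.48 ≈ 1.7192
c* = (1 − s)·y* = (1 − 0.25) × 1.7192 ≈ 1.2894

c* ≈ 1.29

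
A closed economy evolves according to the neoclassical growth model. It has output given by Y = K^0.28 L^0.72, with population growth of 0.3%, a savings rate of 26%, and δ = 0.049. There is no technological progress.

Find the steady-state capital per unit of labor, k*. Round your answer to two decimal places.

k* ≈ 9.35

Steady state requires s·f(k) = (n + δ)·k, i.e. s·k^α = (n + δ)·k.
Dividing both sides by k: k^(1−α) = s / (n + δ).
k^0.72 = 0.26 / (0.003 + 0.049) = 0.26 / 0.052 = 5.0000
k* = 5.0000^(1/0.72) ≈ 9.3496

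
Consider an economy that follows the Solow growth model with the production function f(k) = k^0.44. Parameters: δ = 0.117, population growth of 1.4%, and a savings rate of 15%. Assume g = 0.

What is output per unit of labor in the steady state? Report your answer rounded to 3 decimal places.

In steady state, investment equals break-even investment: s·k^α = (n + δ)·k.
Rearranging, k^(1−α) = s / (n + δ).
k^0.56 = 0.15 / (0.014 + 0.117) = 0.15 / 0.131 = 1.1450
k* = 1.1450^(1/0.56) ≈ 1.2735
y* = (k*)^α = 1.2735^0.44 ≈ 1.1122

y* = 1.112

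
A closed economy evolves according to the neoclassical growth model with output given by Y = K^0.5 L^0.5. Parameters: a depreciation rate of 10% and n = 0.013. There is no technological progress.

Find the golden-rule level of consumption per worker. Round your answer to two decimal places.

At the golden rule, f'(k) = n + δ, so α·k^(α−1) = n + δ and k_gold = (α/(n + δ))^(1/(1−α)).
k_gold = (0.5/0.113)^(1/0.5) = 4.4248^2 ≈ 19.5789
c_gold = f(k_gold) − (n + δ)·k_gold = 4.4248 − 0.113×19.5789 ≈ 2.2124

c_gold ≈ 2.21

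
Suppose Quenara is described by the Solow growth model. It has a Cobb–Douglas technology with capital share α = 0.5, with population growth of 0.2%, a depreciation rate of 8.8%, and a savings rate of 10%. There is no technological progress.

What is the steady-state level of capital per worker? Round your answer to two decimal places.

k* ≈ 1.23

In steady state, investment equals break-even investment: s·k^α = (n + δ)·k.
Rearranging, k^(1−α) = s / (n + δ).
k^0.5 = 0.10 / (0.002 + 0.088) = 0.10 / 0.090 = 1.1111
k* = 1.1111^(1/0.5) ≈ 1.2345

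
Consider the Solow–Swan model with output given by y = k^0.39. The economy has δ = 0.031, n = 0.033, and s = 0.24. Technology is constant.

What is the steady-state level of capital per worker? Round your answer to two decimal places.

At the steady state, Δk = 0, so s·k^α = (n + δ)·k.
Dividing both sides by k: k^(1−α) = s / (n + δ).
k^0.61 = 0.24 / (0.033 + 0.031) = 0.24 / 0.064 = 3.7500
k* = 3.7500^(1/0.61) ≈ 8.7304

k* = 8.73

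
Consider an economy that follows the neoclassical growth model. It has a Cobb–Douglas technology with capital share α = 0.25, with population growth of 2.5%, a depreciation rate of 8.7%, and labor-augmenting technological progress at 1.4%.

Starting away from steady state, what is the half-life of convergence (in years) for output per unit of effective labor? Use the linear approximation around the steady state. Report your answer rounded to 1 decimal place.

Near the steady state the convergence rate is λ = (1 − α)(n + g + δ).
λ = (1 − 0.25) × 0.126 = 0.75 × 0.126 = 0.0945
Half-life = ln 2 / λ = 0.6931 / 0.0945 ≈ 7.33 years

about 7.3 years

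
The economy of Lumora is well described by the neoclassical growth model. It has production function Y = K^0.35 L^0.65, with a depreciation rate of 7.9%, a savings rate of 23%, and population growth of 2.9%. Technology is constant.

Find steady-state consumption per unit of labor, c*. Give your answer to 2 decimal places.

At the steady state, Δk = 0, so s·k^α = (n + δ)·k.
Rearranging, k^(1−α) = s / (n + δ).
k^0.65 = 0.23 / (0.029 + 0.079) = 0.23 / 0.108 = 2.1296
k* = 2.1296^(1/0.65) ≈ 3.1994
y* = (k*)^α = 3.1994^0.35 ≈ 1.5024
c* = (1 − s)·y* = (1 − 0.23) × 1.5024 ≈ 1.1568

c* ≈ 1.16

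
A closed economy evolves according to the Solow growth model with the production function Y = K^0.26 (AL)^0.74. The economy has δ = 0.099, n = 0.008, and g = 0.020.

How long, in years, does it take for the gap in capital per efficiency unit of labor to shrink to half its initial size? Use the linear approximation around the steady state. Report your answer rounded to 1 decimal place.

Near the steady state the convergence rate is λ = (1 − α)(n + g + δ).
λ = (1 − 0.26) × 0.127 = 0.74 × 0.127 = 0.09398
Half-life = ln 2 / λ = 0.6931 / 0.09398 ≈ 7.37 years

half-life ≈ 7.4 years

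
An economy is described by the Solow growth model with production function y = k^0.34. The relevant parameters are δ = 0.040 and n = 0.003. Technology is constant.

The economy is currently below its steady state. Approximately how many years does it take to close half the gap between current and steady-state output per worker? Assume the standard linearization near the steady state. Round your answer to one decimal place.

half-life ≈ 24.4 years

Near the steady state the convergence rate is λ = (1 − α)(n + δ).
λ = (1 − 0.34) × 0.043 = 0.66 × 0.043 = 0.02838
Half-life = ln 2 / λ = 0.6931 / 0.02838 ≈ 24.42 years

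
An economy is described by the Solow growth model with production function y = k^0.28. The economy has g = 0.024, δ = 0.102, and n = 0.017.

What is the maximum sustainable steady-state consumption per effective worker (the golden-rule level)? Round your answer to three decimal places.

c_gold ≈ 0.935

At the golden rule, f'(k) = n + g + δ, so α·k^(α−1) = n + g + δ and k_gold = (α/(n + g + δ))^(1/(1−α)).
k_gold = (0.28/0.143)^(1/0.72) = 1.9580^1.3889 ≈ 2.5427
c_gold = f(k_gold) − (n + g + δ)·k_gold = 1.2986 − 0.143×2.5427 ≈ 0.9350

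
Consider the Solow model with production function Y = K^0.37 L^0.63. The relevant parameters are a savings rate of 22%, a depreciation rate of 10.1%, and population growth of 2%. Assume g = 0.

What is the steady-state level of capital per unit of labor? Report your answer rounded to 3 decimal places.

k* = 2.583

Steady state requires s·f(k) = (n + δ)·k, i.e. s·k^α = (n + δ)·k.
Dividing both sides by k: k^(1−α) = s / (n + δ).
k^0.63 = 0.22 / (0.020 + 0.101) = 0.22 / 0.121 = 1.8182
k* = 1.8182^(1/0.63) ≈ 2.5830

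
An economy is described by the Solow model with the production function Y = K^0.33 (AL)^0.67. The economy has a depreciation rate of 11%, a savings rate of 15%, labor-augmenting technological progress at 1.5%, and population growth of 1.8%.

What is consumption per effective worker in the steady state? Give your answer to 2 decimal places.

c* = 0.87

In steady state, investment equals break-even investment: s·k^α = (n + g + δ)·k.
Rearranging, k^(1−α) = s / (n + g + δ).
k^0.67 = 0.15 / (0.018 + 0.015 + 0.110) = 0.15 / 0.143 = 1.0490
k* = 1.0490^(1/0.67) ≈ 1.0740
y* = (k*)^α = 1.0740^0.33 ≈ 1.0238
c* = (1 − s)·y* = (1 − 0.15) × 1.0238 ≈ 0.8702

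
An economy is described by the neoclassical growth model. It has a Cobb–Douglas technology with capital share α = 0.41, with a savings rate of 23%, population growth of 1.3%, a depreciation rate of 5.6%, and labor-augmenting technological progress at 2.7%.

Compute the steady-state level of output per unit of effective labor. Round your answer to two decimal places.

y* ≈ 1.84

In steady state, investment equals break-even investment: s·k^α = (n + g + δ)·k.
Rearranging, k^(1−α) = s / (n + g + δ).
k^0.59 = 0.23 / (0.013 + 0.027 + 0.056) = 0.23 / 0.096 = 2.3958
k* = 2.3958^(1/0.59) ≈ 4.3968
y* = (k*)^α = 4.3968^0.41 ≈ 1.8352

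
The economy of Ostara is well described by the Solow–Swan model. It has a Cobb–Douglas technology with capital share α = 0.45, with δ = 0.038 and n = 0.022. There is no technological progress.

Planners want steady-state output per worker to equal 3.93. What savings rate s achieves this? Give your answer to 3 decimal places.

In steady state, investment equals break-even investment: s·k^α = (n + δ)·k.
Since y* = [s/(n + δ)]^(α/(1−α)), we have s/(n + δ) = (y*)^((1−α)/α) = 3.93^1.2222 = 5.3268.
Therefore s = 5.3268 × (n + δ) = 5.3268 × 0.060 = 0.3196.

s ≈ 0.320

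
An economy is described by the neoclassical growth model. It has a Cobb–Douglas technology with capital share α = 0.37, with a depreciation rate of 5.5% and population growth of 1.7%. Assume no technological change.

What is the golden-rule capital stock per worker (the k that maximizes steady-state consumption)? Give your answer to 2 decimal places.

The golden rule sets f'(k) = n + δ, i.e. α·k^(α−1) = n + δ.
So k^(1−α) = α / (n + δ) = 0.37 / 0.072 = 5.1389.
k_gold = 5.1389^(1/0.63) ≈ 13.4390

k_gold ≈ 13.44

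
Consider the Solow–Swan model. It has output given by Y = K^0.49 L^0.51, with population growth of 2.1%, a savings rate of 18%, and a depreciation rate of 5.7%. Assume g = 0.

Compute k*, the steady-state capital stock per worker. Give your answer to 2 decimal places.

k* ≈ 5.15

At the steady state, Δk = 0, so s·k^α = (n + δ)·k.
Dividing both sides by k: k^(1−α) = s / (n + δ).
k^0.51 = 0.18 / (0.021 + 0.057) = 0.18 / 0.078 = 2.3077
k* = 2.3077^(1/0.51) ≈ 5.1537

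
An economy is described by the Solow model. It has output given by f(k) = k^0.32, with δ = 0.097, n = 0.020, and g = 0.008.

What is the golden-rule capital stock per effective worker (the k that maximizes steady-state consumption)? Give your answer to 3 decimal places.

k_gold ≈ 3.984

The golden rule sets f'(k) = n + g + δ, i.e. α·k^(α−1) = n + g + δ.
So k^(1−α) = α / (n + g + δ) = 0.32 / 0.125 = 2.5600.
k_gold = 2.5600^(1/0.68) ≈ 3.9843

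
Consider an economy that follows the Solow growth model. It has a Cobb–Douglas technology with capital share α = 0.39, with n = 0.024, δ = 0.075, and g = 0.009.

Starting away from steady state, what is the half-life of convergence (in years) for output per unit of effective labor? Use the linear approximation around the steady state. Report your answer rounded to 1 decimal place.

Near the steady state the convergence rate is λ = (1 − α)(n + g + δ).
λ = (1 − 0.39) × 0.108 = 0.61 × 0.108 = 0.06588
Half-life = ln 2 / λ = 0.6931 / 0.06588 ≈ 10.52 years

t_½ ≈ 10.5 years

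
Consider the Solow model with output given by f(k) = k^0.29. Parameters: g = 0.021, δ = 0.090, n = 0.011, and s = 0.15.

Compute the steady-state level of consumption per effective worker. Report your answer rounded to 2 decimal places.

c* ≈ 0.92

In steady state, investment equals break-even investment: s·k^α = (n + g + δ)·k.
Dividing both sides by k: k^(1−α) = s / (n + g + δ).
k^0.71 = 0.15 / (0.011 + 0.021 + 0.090) = 0.15 / 0.122 = 1.2295
k* = 1.2295^(1/0.71) ≈ 1.3378
y* = (k*)^α = 1.3378^0.29 ≈ 1.0881
c* = (1 − s)·y* = (1 − 0.15) × 1.0881 ≈ 0.9249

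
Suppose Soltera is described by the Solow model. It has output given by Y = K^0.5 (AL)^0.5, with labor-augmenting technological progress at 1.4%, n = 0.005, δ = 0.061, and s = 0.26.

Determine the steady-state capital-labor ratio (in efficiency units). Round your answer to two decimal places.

k* = 10.56

Steady state requires s·f(k) = (n + g + δ)·k, i.e. s·k^α = (n + g + δ)·k.
Rearranging, k^(1−α) = s / (n + g + δ).
k^0.5 = 0.26 / (0.005 + 0.014 + 0.061) = 0.26 / 0.080 = 3.2500
k* = 3.2500^(1/0.5) ≈ 10.5625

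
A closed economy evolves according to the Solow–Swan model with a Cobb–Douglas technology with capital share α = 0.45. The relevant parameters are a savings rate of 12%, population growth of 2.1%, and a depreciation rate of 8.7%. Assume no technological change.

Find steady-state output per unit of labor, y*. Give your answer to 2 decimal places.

Steady state requires s·f(k) = (n + δ)·k, i.e. s·k^α = (n + δ)·k.
Dividing both sides by k: k^(1−α) = s / (n + δ).
k^0.55 = 0.12 / (0.021 + 0.087) = 0.12 / 0.108 = 1.1111
k* = 1.1111^(1/0.55) ≈ 1.2111
y* = (k*)^α = 1.2111^0.45 ≈ 1.0900

y* ≈ 1.09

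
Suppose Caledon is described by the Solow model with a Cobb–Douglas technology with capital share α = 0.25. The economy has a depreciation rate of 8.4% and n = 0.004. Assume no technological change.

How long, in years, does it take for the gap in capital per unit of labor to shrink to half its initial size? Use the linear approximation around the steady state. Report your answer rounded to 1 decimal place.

Near the steady state the convergence rate is λ = (1 − α)(n + δ).
λ = (1 − 0.25) × 0.088 = 0.75 × 0.088 = 0.0660
Half-life = ln 2 / λ = 0.6931 / 0.0660 ≈ 10.50 years

t_½ ≈ 10.5 years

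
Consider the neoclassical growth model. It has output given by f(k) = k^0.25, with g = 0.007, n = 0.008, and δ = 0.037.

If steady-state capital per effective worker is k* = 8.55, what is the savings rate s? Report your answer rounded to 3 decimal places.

Steady state requires s·f(k) = (n + g + δ)·k, i.e. s·k^α = (n + g + δ)·k.
So s / (n + g + δ) = (k*)^(1−α) = 8.55^0.75 = 5.0001.
Therefore s = 5.0001 × (n + g + δ) = 5.0001 × 0.052 = 0.2600.

s ≈ 0.260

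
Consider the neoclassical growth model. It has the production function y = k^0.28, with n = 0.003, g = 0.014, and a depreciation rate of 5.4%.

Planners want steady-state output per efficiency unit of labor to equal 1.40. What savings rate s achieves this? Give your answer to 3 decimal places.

At the steady state, Δk = 0, so s·k^α = (n + g + δ)·k.
Since y* = [s/(n + g + δ)]^(α/(1−α)), we have s/(n + g + δ) = (y*)^((1−α)/α) = 1.40^2.5714 = 2.3755.
Therefore s = 2.3755 × (n + g + δ) = 2.3755 × 0.071 = 0.1687.

s ≈ 0.169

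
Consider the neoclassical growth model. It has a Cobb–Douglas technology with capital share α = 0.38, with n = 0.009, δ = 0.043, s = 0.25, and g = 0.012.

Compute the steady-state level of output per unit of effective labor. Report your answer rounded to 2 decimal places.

At the steady state, Δk = 0, so s·k^α = (n + g + δ)·k.
Rearranging, k^(1−α) = s / (n + g + δ).
k^0.62 = 0.25 / (0.009 + 0.012 + 0.043) = 0.25 / 0.064 = 3.9063
k* = 3.9063^(1/0.62) ≈ 9.0045
y* = (k*)^α = 9.0045^0.38 ≈ 2.3051

y* = 2.31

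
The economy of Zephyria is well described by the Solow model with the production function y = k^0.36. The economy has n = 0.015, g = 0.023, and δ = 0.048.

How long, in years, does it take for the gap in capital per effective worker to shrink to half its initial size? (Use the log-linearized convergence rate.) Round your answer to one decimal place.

t_½ ≈ 12.6 years

Near the steady state the convergence rate is λ = (1 − α)(n + g + δ).
λ = (1 − 0.36) × 0.086 = 0.64 × 0.086 = 0.05504
Half-life = ln 2 / λ = 0.6931 / 0.05504 ≈ 12.59 years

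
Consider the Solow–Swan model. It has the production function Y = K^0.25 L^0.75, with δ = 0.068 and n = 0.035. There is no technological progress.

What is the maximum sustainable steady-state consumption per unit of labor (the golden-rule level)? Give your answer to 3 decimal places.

c_gold ≈ 1.008

At the golden rule, f'(k) = n + δ, so α·k^(α−1) = n + δ and k_gold = (α/(n + δ))^(1/(1−α)).
k_gold = (0.25/0.103)^(1/0.75) = 2.4272^1.3333 ≈ 3.2618
c_gold = f(k_gold) − (n + δ)·k_gold = 1.3439 − 0.103×3.2618 ≈ 1.0079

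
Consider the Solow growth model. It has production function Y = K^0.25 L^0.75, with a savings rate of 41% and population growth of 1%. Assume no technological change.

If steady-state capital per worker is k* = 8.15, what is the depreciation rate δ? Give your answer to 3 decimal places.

Steady state requires s·f(k) = (n + δ)·k, i.e. s·k^α = (n + δ)·k.
So s / (n + δ) = (k*)^(1−α) = 8.15^0.75 = 4.8236.
Therefore n + δ = s / 4.8236 = 0.41 / 4.8236 = 0.0850, so δ = 0.0850 − 0.010 = 0.0750.

δ ≈ 0.075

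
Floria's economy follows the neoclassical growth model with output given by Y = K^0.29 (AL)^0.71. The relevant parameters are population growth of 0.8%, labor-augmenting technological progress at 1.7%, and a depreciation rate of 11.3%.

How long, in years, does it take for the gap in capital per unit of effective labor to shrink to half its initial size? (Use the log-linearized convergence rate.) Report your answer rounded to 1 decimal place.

Near the steady state the convergence rate is λ = (1 − α)(n + g + δ).
λ = (1 − 0.29) × 0.138 = 0.71 × 0.138 = 0.09798
Half-life = ln 2 / λ = 0.6931 / 0.09798 ≈ 7.07 years

half-life ≈ 7.1 years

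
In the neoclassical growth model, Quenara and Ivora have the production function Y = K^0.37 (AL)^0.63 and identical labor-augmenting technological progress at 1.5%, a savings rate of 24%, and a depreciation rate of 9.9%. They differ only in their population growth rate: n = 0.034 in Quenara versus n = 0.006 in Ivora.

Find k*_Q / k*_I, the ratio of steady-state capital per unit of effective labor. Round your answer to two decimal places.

Steady-state k* = [s/(n + g + δ)]^(1/(1−α)), so the ratio is [ (s_Q/(n + g + δ)_Q) / (s_I/(n + g + δ)_I) ]^1.5873.
s_Q/(n + g + δ)_Q = 0.24/0.148 = 1.6216; s_I/(n + g + δ)_I = 0.24/0.120 = 2.0000.
Ratio = (1.6216/2.0000)^1.5873 = 0.8108^1.5873 ≈ 0.7168

k*_Q / k*_I ≈ 0.72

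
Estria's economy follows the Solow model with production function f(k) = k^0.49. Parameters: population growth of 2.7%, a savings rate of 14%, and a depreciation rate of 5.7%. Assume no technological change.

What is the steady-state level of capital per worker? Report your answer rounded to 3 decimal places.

In steady state, investment equals break-even investment: s·k^α = (n + δ)·k.
Rearranging, k^(1−α) = s / (n + δ).
k^0.51 = 0.14 / (0.027 + 0.057) = 0.14 / 0.084 = 1.6667
k* = 1.6667^(1/0.51) ≈ 2.7228

k* ≈ 2.723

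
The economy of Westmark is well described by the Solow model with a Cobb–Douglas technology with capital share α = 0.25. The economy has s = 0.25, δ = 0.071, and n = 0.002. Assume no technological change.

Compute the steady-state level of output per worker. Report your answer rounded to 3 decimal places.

y* = 1.507

Steady state requires s·f(k) = (n + δ)·k, i.e. s·k^α = (n + δ)·k.
Rearranging, k^(1−α) = s / (n + δ).
k^0.75 = 0.25 / (0.002 + 0.071) = 0.25 / 0.073 = 3.4247
k* = 3.4247^(1/0.75) ≈ 5.1621
y* = (k*)^α = 5.1621^0.25 ≈ 1.5073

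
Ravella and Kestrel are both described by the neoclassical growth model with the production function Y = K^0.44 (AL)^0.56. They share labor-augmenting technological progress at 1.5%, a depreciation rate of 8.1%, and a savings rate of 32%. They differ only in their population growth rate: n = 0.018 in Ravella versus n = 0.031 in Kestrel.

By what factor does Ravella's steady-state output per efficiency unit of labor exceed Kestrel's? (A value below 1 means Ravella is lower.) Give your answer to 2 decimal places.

y*_R / y*_K ≈ 1.09

Steady-state y* = [s/(n + g + δ)]^(α/(1−α)), so the ratio is [ (s_R/(n + g + δ)_R) / (s_K/(n + g + δ)_K) ]^0.7857.
s_R/(n + g + δ)_R = 0.32/0.114 = 2.8070; s_K/(n + g + δ)_K = 0.32/0.127 = 2.5197.
Ratio = (2.8070/2.5197)^0.7857 = 1.1140^0.7857 ≈ 1.0885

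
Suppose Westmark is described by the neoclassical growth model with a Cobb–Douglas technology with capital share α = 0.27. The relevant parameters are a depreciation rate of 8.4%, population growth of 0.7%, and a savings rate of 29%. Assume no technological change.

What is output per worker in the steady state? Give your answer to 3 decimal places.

At the steady state, Δk = 0, so s·k^α = (n + δ)·k.
Dividing both sides by k: k^(1−α) = s / (n + δ).
k^0.73 = 0.29 / (0.007 + 0.084) = 0.29 / 0.091 = 3.1868
k* = 3.1868^(1/0.73) ≈ 4.8925
y* = (k*)^α = 4.8925^0.27 ≈ 1.5352

y* = 1.535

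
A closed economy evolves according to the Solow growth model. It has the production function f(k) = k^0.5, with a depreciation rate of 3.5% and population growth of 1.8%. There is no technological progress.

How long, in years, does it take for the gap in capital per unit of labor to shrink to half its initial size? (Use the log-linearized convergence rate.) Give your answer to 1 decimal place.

Near the steady state the convergence rate is λ = (1 − α)(n + δ).
λ = (1 − 0.5) × 0.053 = 0.5 × 0.053 = 0.0265
Half-life = ln 2 / λ = 0.6931 / 0.0265 ≈ 26.15 years

about 26.2 years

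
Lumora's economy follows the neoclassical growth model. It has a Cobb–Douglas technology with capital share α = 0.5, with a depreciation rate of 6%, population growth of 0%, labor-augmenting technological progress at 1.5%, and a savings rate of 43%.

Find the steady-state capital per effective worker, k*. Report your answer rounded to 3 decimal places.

At the steady state, Δk = 0, so s·k^α = (n + g + δ)·k.
Dividing both sides by k: k^(1−α) = s / (n + g + δ).
k^0.5 = 0.43 / (0.000 + 0.015 + 0.060) = 0.43 / 0.075 = 5.7333
k* = 5.7333^(1/0.5) ≈ 32.8707

k* = 32.871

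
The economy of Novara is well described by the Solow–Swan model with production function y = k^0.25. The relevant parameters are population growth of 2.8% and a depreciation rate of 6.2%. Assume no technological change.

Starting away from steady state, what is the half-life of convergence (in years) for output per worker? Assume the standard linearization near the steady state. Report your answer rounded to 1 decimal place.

Near the steady state the convergence rate is λ = (1 − α)(n + δ).
λ = (1 − 0.25) × 0.090 = 0.75 × 0.090 = 0.0675
Half-life = ln 2 / λ = 0.6931 / 0.0675 ≈ 10.27 years

t_½ ≈ 10.3 years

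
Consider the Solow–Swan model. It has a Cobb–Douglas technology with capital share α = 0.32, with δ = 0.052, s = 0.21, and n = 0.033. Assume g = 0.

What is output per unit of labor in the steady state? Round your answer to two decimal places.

y* ≈ 1.53

At the steady state, Δk = 0, so s·k^α = (n + δ)·k.
Rearranging, k^(1−α) = s / (n + δ).
k^0.68 = 0.21 / (0.033 + 0.052) = 0.21 / 0.085 = 2.4706
k* = 2.4706^(1/0.68) ≈ 3.7814
y* = (k*)^α = 3.7814^0.32 ≈ 1.5306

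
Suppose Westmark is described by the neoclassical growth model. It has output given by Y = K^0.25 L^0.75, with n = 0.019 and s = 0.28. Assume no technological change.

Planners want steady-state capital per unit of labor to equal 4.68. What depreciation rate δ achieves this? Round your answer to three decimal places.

δ ≈ 0.069

At the steady state, Δk = 0, so s·k^α = (n + δ)·k.
So s / (n + δ) = (k*)^(1−α) = 4.68^0.75 = 3.1819.
Therefore n + δ = s / 3.1819 = 0.28 / 3.1819 = 0.0880, so δ = 0.0880 − 0.019 = 0.0690.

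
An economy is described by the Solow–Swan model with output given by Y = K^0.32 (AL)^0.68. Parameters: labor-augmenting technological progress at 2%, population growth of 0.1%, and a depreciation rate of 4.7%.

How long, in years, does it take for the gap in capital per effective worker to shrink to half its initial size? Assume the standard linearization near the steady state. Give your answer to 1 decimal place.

Near the steady state the convergence rate is λ = (1 − α)(n + g + δ).
λ = (1 − 0.32) × 0.068 = 0.68 × 0.068 = 0.04624
Half-life = ln 2 / λ = 0.6931 / 0.04624 ≈ 14.99 years

half-life ≈ 15.0 years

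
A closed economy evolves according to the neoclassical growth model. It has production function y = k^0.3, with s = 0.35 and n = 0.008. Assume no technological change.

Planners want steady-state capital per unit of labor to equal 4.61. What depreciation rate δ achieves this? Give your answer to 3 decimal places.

Steady state requires s·f(k) = (n + δ)·k, i.e. s·k^α = (n + δ)·k.
So s / (n + δ) = (k*)^(1−α) = 4.61^0.7 = 2.9147.
Therefore n + δ = s / 2.9147 = 0.35 / 2.9147 = 0.1201, so δ = 0.1201 − 0.008 = 0.1121.

δ ≈ 0.112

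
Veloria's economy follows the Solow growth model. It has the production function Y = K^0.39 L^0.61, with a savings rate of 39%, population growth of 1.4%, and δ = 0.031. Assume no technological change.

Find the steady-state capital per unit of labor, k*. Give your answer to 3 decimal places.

k* = 34.472

In steady state, investment equals break-even investment: s·k^α = (n + δ)·k.
Rearranging, k^(1−α) = s / (n + δ).
k^0.61 = 0.39 / (0.014 + 0.031) = 0.39 / 0.045 = 8.6667
k* = 8.6667^(1/0.61) ≈ 34.4719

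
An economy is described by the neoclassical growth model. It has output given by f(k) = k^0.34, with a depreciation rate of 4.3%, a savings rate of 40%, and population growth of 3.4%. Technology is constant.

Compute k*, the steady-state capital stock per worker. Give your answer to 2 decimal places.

k* = 12.14

In steady state, investment equals break-even investment: s·k^α = (n + δ)·k.
Rearranging, k^(1−α) = s / (n + δ).
k^0.66 = 0.40 / (0.034 + 0.043) = 0.40 / 0.077 = 5.1948
k* = 5.1948^(1/0.66) ≈ 12.1393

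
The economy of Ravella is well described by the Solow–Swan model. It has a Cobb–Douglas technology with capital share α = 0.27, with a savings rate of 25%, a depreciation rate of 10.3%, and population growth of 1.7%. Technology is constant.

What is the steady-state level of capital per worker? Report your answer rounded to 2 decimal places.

k* = 2.73

At the steady state, Δk = 0, so s·k^α = (n + δ)·k.
Dividing both sides by k: k^(1−α) = s / (n + δ).
k^0.73 = 0.25 / (0.017 + 0.103) = 0.25 / 0.120 = 2.0833
k* = 2.0833^(1/0.73) ≈ 2.7330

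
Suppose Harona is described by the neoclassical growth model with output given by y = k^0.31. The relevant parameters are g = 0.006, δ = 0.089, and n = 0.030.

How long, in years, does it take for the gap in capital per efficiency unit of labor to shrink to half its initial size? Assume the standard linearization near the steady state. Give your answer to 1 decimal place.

Near the steady state the convergence rate is λ = (1 − α)(n + g + δ).
λ = (1 − 0.31) × 0.125 = 0.69 × 0.125 = 0.08625
Half-life = ln 2 / λ = 0.6931 / 0.08625 ≈ 8.04 years

t_½ ≈ 8.0 years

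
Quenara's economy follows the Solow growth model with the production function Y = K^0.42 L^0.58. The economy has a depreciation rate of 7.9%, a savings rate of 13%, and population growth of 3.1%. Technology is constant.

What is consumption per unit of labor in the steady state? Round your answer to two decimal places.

In steady state, investment equals break-even investment: s·k^α = (n + δ)·k.
Dividing both sides by k: k^(1−α) = s / (n + δ).
k^0.58 = 0.13 / (0.031 + 0.079) = 0.13 / 0.110 = 1.1818
k* = 1.1818^(1/0.58) ≈ 1.3338
y* = (k*)^α = 1.3338^0.42 ≈ 1.1286
c* = (1 − s)·y* = (1 − 0.13) × 1.1286 ≈ 0.9819

c* = 0.98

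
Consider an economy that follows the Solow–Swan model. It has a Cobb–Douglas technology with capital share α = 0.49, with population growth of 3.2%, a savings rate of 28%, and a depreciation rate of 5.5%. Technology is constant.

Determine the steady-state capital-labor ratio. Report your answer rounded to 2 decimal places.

In steady state, investment equals break-even investment: s·k^α = (n + δ)·k.
Dividing both sides by k: k^(1−α) = s / (n + δ).
k^0.51 = 0.28 / (0.032 + 0.055) = 0.28 / 0.087 = 3.2184
k* = 3.2184^(1/0.51) ≈ 9.8940

k* = 9.89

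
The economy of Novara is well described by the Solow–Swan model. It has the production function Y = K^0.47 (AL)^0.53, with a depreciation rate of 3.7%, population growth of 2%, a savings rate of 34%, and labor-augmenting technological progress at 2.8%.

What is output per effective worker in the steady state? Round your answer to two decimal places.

y* = 3.42

Steady state requires s·f(k) = (n + g + δ)·k, i.e. s·k^α = (n + g + δ)·k.
Dividing both sides by k: k^(1−α) = s / (n + g + δ).
k^0.53 = 0.34 / (0.020 + 0.028 + 0.037) = 0.34 / 0.085 = 4.0000
k* = 4.0000^(1/0.53) ≈ 13.6761
y* = (k*)^α = 13.6761^0.47 ≈ 3.4190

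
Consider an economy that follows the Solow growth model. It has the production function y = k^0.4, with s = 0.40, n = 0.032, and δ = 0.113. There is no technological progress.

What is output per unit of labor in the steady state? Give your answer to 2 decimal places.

y* = 1.97

Steady state requires s·f(k) = (n + δ)·k, i.e. s·k^α = (n + δ)·k.
Dividing both sides by k: k^(1−α) = s / (n + δ).
k^0.6 = 0.40 / (0.032 + 0.113) = 0.40 / 0.145 = 2.7586
k* = 2.7586^(1/0.6) ≈ 5.4260
y* = (k*)^α = 5.4260^0.4 ≈ 1.9669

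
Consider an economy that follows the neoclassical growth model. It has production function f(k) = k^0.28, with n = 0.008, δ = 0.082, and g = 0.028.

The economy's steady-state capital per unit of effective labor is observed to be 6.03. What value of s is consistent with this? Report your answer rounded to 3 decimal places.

In steady state, investment equals break-even investment: s·k^α = (n + g + δ)·k.
So s / (n + g + δ) = (k*)^(1−α) = 6.03^0.72 = 3.6461.
Therefore s = 3.6461 × (n + g + δ) = 3.6461 × 0.118 = 0.4302.

s ≈ 0.430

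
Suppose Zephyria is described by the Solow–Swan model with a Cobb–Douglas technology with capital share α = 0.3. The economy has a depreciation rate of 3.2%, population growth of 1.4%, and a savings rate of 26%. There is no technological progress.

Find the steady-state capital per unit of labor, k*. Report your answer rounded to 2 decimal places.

k* = 11.87

At the steady state, Δk = 0, so s·k^α = (n + δ)·k.
Rearranging, k^(1−α) = s / (n + δ).
k^0.7 = 0.26 / (0.014 + 0.032) = 0.26 / 0.046 = 5.6522
k* = 5.6522^(1/0.7) ≈ 11.8740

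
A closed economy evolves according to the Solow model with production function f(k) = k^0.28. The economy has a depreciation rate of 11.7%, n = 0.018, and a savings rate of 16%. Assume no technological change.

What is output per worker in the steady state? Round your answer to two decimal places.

Steady state requires s·f(k) = (n + δ)·k, i.e. s·k^α = (n + δ)·k.
Dividing both sides by k: k^(1−α) = s / (n + δ).
k^0.72 = 0.16 / (0.018 + 0.117) = 0.16 / 0.135 = 1.1852
k* = 1.1852^(1/0.72) ≈ 1.2662
y* = (k*)^α = 1.2662^0.28 ≈ 1.0683

y* = 1.07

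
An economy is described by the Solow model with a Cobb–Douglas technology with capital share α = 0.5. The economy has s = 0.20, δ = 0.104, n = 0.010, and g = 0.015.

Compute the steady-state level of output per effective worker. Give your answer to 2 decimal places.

y* ≈ 1.55

In steady state, investment equals break-even investment: s·k^α = (n + g + δ)·k.
Dividing both sides by k: k^(1−α) = s / (n + g + δ).
k^0.5 = 0.20 / (0.010 + 0.015 + 0.104) = 0.20 / 0.129 = 1.5504
k* = 1.5504^(1/0.5) ≈ 2.4037
y* = (k*)^α = 2.4037^0.5 ≈ 1.5504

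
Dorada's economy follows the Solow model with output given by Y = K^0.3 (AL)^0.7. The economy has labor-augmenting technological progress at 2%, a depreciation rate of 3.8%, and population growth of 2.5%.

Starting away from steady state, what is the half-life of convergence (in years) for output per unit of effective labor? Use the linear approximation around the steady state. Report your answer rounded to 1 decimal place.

t_½ ≈ 11.9 years

Near the steady state the convergence rate is λ = (1 − α)(n + g + δ).
λ = (1 − 0.3) × 0.083 = 0.7 × 0.083 = 0.0581
Half-life = ln 2 / λ = 0.6931 / 0.0581 ≈ 11.93 years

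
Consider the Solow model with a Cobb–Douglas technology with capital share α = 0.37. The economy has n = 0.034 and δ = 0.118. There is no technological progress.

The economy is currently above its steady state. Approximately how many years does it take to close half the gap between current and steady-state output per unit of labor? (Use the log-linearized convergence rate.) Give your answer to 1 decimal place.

about 7.2 years

Near the steady state the convergence rate is λ = (1 − α)(n + δ).
λ = (1 − 0.37) × 0.152 = 0.63 × 0.152 = 0.09576
Half-life = ln 2 / λ = 0.6931 / 0.09576 ≈ 7.24 years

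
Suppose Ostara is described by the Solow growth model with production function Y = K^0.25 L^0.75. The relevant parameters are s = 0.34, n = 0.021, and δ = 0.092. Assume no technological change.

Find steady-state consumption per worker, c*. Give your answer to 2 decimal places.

c* ≈ 0.95

Steady state requires s·f(k) = (n + δ)·k, i.e. s·k^α = (n + δ)·k.
Rearranging, k^(1−α) = s / (n + δ).
k^0.75 = 0.34 / (0.021 + 0.092) = 0.34 / 0.113 = 3.0088
k* = 3.0088^(1/0.75) ≈ 4.3437
y* = (k*)^α = 4.3437^0.25 ≈ 1.4437
c* = (1 − s)·y* = (1 − 0.34) × 1.4437 ≈ 0.9528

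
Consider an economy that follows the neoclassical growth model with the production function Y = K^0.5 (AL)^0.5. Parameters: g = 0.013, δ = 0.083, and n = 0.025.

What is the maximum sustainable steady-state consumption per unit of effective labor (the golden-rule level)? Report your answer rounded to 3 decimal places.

At the golden rule, f'(k) = n + g + δ, so α·k^(α−1) = n + g + δ and k_gold = (α/(n + g + δ))^(1/(1−α)).
k_gold = (0.5/0.121)^(1/0.5) = 4.1322^2 ≈ 17.0751
c_gold = f(k_gold) − (n + g + δ)·k_gold = 4.1322 − 0.121×17.0751 ≈ 2.0661

c_gold ≈ 2.066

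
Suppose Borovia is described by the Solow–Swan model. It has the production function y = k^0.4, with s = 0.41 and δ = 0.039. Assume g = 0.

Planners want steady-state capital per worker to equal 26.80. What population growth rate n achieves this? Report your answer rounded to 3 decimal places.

At the steady state, Δk = 0, so s·k^α = (n + δ)·k.
So s / (n + δ) = (k*)^(1−α) = 26.80^0.6 = 7.1925.
Therefore n + δ = s / 7.1925 = 0.41 / 7.1925 = 0.0570, so n = 0.0570 − 0.039 = 0.0180.

n ≈ 0.018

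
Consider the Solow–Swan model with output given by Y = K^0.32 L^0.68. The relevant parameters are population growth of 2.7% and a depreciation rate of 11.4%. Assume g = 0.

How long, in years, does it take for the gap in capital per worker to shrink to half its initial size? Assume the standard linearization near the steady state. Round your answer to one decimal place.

about 7.2 years

Near the steady state the convergence rate is λ = (1 − α)(n + δ).
λ = (1 − 0.32) × 0.141 = 0.68 × 0.141 = 0.09588
Half-life = ln 2 / λ = 0.6931 / 0.09588 ≈ 7.23 years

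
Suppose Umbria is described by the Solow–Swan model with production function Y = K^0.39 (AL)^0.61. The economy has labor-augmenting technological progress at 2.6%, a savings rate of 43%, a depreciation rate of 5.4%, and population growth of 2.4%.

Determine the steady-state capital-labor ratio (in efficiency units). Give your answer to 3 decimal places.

In steady state, investment equals break-even investment: s·k^α = (n + g + δ)·k.
Rearranging, k^(1−α) = s / (n + g + δ).
k^0.61 = 0.43 / (0.024 + 0.026 + 0.054) = 0.43 / 0.104 = 4.1346
k* = 4.1346^(1/0.61) ≈ 10.2458

k* = 10.246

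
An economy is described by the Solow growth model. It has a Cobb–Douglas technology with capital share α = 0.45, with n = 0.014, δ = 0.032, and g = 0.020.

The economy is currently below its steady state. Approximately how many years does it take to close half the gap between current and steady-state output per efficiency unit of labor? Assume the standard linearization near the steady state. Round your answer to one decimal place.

t_½ ≈ 19.1 years

Near the steady state the convergence rate is λ = (1 − α)(n + g + δ).
λ = (1 − 0.45) × 0.066 = 0.55 × 0.066 = 0.0363
Half-life = ln 2 / λ = 0.6931 / 0.0363 ≈ 19.09 years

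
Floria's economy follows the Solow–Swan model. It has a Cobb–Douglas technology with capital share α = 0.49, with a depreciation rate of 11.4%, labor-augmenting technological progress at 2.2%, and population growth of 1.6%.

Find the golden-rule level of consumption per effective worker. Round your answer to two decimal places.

c_gold ≈ 1.57

At the golden rule, f'(k) = n + g + δ, so α·k^(α−1) = n + g + δ and k_gold = (α/(n + g + δ))^(1/(1−α)).
k_gold = (0.49/0.152)^(1/0.51) = 3.2237^1.9608 ≈ 9.9262
c_gold = f(k_gold) − (n + g + δ)·k_gold = 3.0791 − 0.152×9.9262 ≈ 1.5703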